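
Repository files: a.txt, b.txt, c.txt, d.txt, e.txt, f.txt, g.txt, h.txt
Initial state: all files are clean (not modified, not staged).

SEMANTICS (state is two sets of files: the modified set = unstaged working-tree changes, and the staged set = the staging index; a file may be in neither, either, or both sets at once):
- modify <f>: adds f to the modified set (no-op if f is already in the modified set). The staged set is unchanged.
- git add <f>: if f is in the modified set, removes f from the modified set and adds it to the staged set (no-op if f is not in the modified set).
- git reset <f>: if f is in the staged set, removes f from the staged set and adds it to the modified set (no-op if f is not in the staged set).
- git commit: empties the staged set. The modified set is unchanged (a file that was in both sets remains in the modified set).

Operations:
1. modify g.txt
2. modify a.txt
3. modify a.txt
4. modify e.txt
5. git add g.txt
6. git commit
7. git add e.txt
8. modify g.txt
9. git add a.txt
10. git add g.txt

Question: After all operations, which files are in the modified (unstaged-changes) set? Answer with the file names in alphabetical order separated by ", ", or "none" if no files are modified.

Answer: none

Derivation:
After op 1 (modify g.txt): modified={g.txt} staged={none}
After op 2 (modify a.txt): modified={a.txt, g.txt} staged={none}
After op 3 (modify a.txt): modified={a.txt, g.txt} staged={none}
After op 4 (modify e.txt): modified={a.txt, e.txt, g.txt} staged={none}
After op 5 (git add g.txt): modified={a.txt, e.txt} staged={g.txt}
After op 6 (git commit): modified={a.txt, e.txt} staged={none}
After op 7 (git add e.txt): modified={a.txt} staged={e.txt}
After op 8 (modify g.txt): modified={a.txt, g.txt} staged={e.txt}
After op 9 (git add a.txt): modified={g.txt} staged={a.txt, e.txt}
After op 10 (git add g.txt): modified={none} staged={a.txt, e.txt, g.txt}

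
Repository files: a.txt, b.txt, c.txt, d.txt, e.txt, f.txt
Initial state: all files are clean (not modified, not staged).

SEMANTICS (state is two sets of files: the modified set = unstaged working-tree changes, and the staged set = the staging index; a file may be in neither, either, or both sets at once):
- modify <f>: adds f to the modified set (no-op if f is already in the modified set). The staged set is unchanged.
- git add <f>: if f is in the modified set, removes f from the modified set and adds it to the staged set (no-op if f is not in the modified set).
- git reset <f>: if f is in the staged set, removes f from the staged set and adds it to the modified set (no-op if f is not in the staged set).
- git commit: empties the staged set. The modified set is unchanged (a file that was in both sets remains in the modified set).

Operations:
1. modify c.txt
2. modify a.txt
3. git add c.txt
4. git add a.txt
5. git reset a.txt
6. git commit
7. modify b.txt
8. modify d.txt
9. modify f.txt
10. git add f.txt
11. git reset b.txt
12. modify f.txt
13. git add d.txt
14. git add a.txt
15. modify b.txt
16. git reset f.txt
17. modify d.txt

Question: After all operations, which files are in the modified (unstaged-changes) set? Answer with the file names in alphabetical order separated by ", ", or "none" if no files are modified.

Answer: b.txt, d.txt, f.txt

Derivation:
After op 1 (modify c.txt): modified={c.txt} staged={none}
After op 2 (modify a.txt): modified={a.txt, c.txt} staged={none}
After op 3 (git add c.txt): modified={a.txt} staged={c.txt}
After op 4 (git add a.txt): modified={none} staged={a.txt, c.txt}
After op 5 (git reset a.txt): modified={a.txt} staged={c.txt}
After op 6 (git commit): modified={a.txt} staged={none}
After op 7 (modify b.txt): modified={a.txt, b.txt} staged={none}
After op 8 (modify d.txt): modified={a.txt, b.txt, d.txt} staged={none}
After op 9 (modify f.txt): modified={a.txt, b.txt, d.txt, f.txt} staged={none}
After op 10 (git add f.txt): modified={a.txt, b.txt, d.txt} staged={f.txt}
After op 11 (git reset b.txt): modified={a.txt, b.txt, d.txt} staged={f.txt}
After op 12 (modify f.txt): modified={a.txt, b.txt, d.txt, f.txt} staged={f.txt}
After op 13 (git add d.txt): modified={a.txt, b.txt, f.txt} staged={d.txt, f.txt}
After op 14 (git add a.txt): modified={b.txt, f.txt} staged={a.txt, d.txt, f.txt}
After op 15 (modify b.txt): modified={b.txt, f.txt} staged={a.txt, d.txt, f.txt}
After op 16 (git reset f.txt): modified={b.txt, f.txt} staged={a.txt, d.txt}
After op 17 (modify d.txt): modified={b.txt, d.txt, f.txt} staged={a.txt, d.txt}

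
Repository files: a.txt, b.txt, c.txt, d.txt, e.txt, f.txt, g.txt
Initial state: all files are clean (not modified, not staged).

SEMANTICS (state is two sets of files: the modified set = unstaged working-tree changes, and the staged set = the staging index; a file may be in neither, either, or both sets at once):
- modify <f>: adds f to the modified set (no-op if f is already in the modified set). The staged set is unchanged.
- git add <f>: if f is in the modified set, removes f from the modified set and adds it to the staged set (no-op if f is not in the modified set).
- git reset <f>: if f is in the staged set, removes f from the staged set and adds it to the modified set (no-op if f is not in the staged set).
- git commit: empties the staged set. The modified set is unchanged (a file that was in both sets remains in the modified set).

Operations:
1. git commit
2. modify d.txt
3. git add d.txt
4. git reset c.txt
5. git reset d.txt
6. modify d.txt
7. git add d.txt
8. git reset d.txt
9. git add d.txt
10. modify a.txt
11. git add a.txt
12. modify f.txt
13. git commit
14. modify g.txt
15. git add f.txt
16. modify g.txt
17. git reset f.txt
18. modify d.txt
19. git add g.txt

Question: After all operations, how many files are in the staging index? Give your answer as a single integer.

Answer: 1

Derivation:
After op 1 (git commit): modified={none} staged={none}
After op 2 (modify d.txt): modified={d.txt} staged={none}
After op 3 (git add d.txt): modified={none} staged={d.txt}
After op 4 (git reset c.txt): modified={none} staged={d.txt}
After op 5 (git reset d.txt): modified={d.txt} staged={none}
After op 6 (modify d.txt): modified={d.txt} staged={none}
After op 7 (git add d.txt): modified={none} staged={d.txt}
After op 8 (git reset d.txt): modified={d.txt} staged={none}
After op 9 (git add d.txt): modified={none} staged={d.txt}
After op 10 (modify a.txt): modified={a.txt} staged={d.txt}
After op 11 (git add a.txt): modified={none} staged={a.txt, d.txt}
After op 12 (modify f.txt): modified={f.txt} staged={a.txt, d.txt}
After op 13 (git commit): modified={f.txt} staged={none}
After op 14 (modify g.txt): modified={f.txt, g.txt} staged={none}
After op 15 (git add f.txt): modified={g.txt} staged={f.txt}
After op 16 (modify g.txt): modified={g.txt} staged={f.txt}
After op 17 (git reset f.txt): modified={f.txt, g.txt} staged={none}
After op 18 (modify d.txt): modified={d.txt, f.txt, g.txt} staged={none}
After op 19 (git add g.txt): modified={d.txt, f.txt} staged={g.txt}
Final staged set: {g.txt} -> count=1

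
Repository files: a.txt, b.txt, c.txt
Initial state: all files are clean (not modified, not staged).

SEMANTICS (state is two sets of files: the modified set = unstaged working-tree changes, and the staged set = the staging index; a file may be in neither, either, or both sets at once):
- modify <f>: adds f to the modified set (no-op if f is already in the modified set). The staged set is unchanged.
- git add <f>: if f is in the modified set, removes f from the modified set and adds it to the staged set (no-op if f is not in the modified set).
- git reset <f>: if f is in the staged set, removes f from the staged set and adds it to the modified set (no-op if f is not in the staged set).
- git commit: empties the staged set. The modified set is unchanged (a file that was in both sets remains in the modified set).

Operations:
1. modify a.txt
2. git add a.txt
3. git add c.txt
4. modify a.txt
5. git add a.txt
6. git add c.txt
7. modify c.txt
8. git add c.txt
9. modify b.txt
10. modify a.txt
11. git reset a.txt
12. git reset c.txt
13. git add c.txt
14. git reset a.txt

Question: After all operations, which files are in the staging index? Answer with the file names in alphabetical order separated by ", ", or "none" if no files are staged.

After op 1 (modify a.txt): modified={a.txt} staged={none}
After op 2 (git add a.txt): modified={none} staged={a.txt}
After op 3 (git add c.txt): modified={none} staged={a.txt}
After op 4 (modify a.txt): modified={a.txt} staged={a.txt}
After op 5 (git add a.txt): modified={none} staged={a.txt}
After op 6 (git add c.txt): modified={none} staged={a.txt}
After op 7 (modify c.txt): modified={c.txt} staged={a.txt}
After op 8 (git add c.txt): modified={none} staged={a.txt, c.txt}
After op 9 (modify b.txt): modified={b.txt} staged={a.txt, c.txt}
After op 10 (modify a.txt): modified={a.txt, b.txt} staged={a.txt, c.txt}
After op 11 (git reset a.txt): modified={a.txt, b.txt} staged={c.txt}
After op 12 (git reset c.txt): modified={a.txt, b.txt, c.txt} staged={none}
After op 13 (git add c.txt): modified={a.txt, b.txt} staged={c.txt}
After op 14 (git reset a.txt): modified={a.txt, b.txt} staged={c.txt}

Answer: c.txt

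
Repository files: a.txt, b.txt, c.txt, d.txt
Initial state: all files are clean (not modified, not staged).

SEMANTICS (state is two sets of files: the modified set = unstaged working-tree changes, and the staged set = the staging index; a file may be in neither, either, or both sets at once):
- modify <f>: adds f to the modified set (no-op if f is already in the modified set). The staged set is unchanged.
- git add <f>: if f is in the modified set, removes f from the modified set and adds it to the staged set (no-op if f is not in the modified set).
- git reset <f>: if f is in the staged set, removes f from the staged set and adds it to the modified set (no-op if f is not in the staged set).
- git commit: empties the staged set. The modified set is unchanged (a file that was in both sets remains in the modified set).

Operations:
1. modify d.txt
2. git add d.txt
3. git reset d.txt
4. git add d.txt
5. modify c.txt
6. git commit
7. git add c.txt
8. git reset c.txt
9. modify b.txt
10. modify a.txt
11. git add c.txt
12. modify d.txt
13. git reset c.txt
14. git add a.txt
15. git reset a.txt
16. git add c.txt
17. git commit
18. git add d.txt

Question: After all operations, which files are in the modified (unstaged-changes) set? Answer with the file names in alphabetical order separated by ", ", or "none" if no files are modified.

After op 1 (modify d.txt): modified={d.txt} staged={none}
After op 2 (git add d.txt): modified={none} staged={d.txt}
After op 3 (git reset d.txt): modified={d.txt} staged={none}
After op 4 (git add d.txt): modified={none} staged={d.txt}
After op 5 (modify c.txt): modified={c.txt} staged={d.txt}
After op 6 (git commit): modified={c.txt} staged={none}
After op 7 (git add c.txt): modified={none} staged={c.txt}
After op 8 (git reset c.txt): modified={c.txt} staged={none}
After op 9 (modify b.txt): modified={b.txt, c.txt} staged={none}
After op 10 (modify a.txt): modified={a.txt, b.txt, c.txt} staged={none}
After op 11 (git add c.txt): modified={a.txt, b.txt} staged={c.txt}
After op 12 (modify d.txt): modified={a.txt, b.txt, d.txt} staged={c.txt}
After op 13 (git reset c.txt): modified={a.txt, b.txt, c.txt, d.txt} staged={none}
After op 14 (git add a.txt): modified={b.txt, c.txt, d.txt} staged={a.txt}
After op 15 (git reset a.txt): modified={a.txt, b.txt, c.txt, d.txt} staged={none}
After op 16 (git add c.txt): modified={a.txt, b.txt, d.txt} staged={c.txt}
After op 17 (git commit): modified={a.txt, b.txt, d.txt} staged={none}
After op 18 (git add d.txt): modified={a.txt, b.txt} staged={d.txt}

Answer: a.txt, b.txt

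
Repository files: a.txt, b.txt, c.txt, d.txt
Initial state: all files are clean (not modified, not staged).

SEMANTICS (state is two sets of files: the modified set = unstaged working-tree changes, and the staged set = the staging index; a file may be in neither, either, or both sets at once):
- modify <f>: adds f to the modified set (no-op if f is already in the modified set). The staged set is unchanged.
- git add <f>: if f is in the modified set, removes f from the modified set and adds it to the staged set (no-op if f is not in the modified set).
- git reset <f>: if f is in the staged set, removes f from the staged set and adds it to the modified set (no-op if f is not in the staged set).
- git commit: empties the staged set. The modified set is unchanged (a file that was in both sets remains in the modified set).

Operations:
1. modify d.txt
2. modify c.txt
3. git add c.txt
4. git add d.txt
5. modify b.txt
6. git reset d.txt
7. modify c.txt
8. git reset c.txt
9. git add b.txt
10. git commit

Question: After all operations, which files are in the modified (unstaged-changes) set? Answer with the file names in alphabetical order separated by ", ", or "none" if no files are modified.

Answer: c.txt, d.txt

Derivation:
After op 1 (modify d.txt): modified={d.txt} staged={none}
After op 2 (modify c.txt): modified={c.txt, d.txt} staged={none}
After op 3 (git add c.txt): modified={d.txt} staged={c.txt}
After op 4 (git add d.txt): modified={none} staged={c.txt, d.txt}
After op 5 (modify b.txt): modified={b.txt} staged={c.txt, d.txt}
After op 6 (git reset d.txt): modified={b.txt, d.txt} staged={c.txt}
After op 7 (modify c.txt): modified={b.txt, c.txt, d.txt} staged={c.txt}
After op 8 (git reset c.txt): modified={b.txt, c.txt, d.txt} staged={none}
After op 9 (git add b.txt): modified={c.txt, d.txt} staged={b.txt}
After op 10 (git commit): modified={c.txt, d.txt} staged={none}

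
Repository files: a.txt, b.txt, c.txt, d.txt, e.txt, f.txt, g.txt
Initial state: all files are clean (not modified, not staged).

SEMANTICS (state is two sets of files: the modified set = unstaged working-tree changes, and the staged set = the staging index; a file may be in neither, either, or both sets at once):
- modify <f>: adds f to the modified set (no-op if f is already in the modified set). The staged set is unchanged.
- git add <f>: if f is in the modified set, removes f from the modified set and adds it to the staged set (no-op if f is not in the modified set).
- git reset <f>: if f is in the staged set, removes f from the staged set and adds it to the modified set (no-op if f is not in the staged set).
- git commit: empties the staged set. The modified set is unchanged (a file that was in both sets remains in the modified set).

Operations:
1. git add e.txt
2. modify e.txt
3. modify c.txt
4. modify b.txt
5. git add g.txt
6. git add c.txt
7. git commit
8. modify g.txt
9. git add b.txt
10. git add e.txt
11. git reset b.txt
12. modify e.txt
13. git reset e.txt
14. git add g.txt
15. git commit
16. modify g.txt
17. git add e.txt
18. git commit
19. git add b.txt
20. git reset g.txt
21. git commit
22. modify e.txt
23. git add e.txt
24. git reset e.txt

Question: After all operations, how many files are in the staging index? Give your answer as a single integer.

Answer: 0

Derivation:
After op 1 (git add e.txt): modified={none} staged={none}
After op 2 (modify e.txt): modified={e.txt} staged={none}
After op 3 (modify c.txt): modified={c.txt, e.txt} staged={none}
After op 4 (modify b.txt): modified={b.txt, c.txt, e.txt} staged={none}
After op 5 (git add g.txt): modified={b.txt, c.txt, e.txt} staged={none}
After op 6 (git add c.txt): modified={b.txt, e.txt} staged={c.txt}
After op 7 (git commit): modified={b.txt, e.txt} staged={none}
After op 8 (modify g.txt): modified={b.txt, e.txt, g.txt} staged={none}
After op 9 (git add b.txt): modified={e.txt, g.txt} staged={b.txt}
After op 10 (git add e.txt): modified={g.txt} staged={b.txt, e.txt}
After op 11 (git reset b.txt): modified={b.txt, g.txt} staged={e.txt}
After op 12 (modify e.txt): modified={b.txt, e.txt, g.txt} staged={e.txt}
After op 13 (git reset e.txt): modified={b.txt, e.txt, g.txt} staged={none}
After op 14 (git add g.txt): modified={b.txt, e.txt} staged={g.txt}
After op 15 (git commit): modified={b.txt, e.txt} staged={none}
After op 16 (modify g.txt): modified={b.txt, e.txt, g.txt} staged={none}
After op 17 (git add e.txt): modified={b.txt, g.txt} staged={e.txt}
After op 18 (git commit): modified={b.txt, g.txt} staged={none}
After op 19 (git add b.txt): modified={g.txt} staged={b.txt}
After op 20 (git reset g.txt): modified={g.txt} staged={b.txt}
After op 21 (git commit): modified={g.txt} staged={none}
After op 22 (modify e.txt): modified={e.txt, g.txt} staged={none}
After op 23 (git add e.txt): modified={g.txt} staged={e.txt}
After op 24 (git reset e.txt): modified={e.txt, g.txt} staged={none}
Final staged set: {none} -> count=0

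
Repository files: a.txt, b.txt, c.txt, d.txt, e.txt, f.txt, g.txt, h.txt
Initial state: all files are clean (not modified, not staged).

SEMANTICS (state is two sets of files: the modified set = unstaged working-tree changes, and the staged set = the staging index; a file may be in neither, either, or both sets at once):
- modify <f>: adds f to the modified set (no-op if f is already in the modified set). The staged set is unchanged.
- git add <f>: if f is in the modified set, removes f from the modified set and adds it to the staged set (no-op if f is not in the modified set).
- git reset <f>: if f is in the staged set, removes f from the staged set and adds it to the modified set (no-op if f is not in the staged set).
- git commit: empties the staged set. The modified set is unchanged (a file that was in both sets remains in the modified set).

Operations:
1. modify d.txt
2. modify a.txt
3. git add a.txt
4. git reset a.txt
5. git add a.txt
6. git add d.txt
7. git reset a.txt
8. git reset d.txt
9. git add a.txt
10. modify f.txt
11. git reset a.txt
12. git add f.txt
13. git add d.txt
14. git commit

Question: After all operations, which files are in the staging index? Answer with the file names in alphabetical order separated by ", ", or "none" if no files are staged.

After op 1 (modify d.txt): modified={d.txt} staged={none}
After op 2 (modify a.txt): modified={a.txt, d.txt} staged={none}
After op 3 (git add a.txt): modified={d.txt} staged={a.txt}
After op 4 (git reset a.txt): modified={a.txt, d.txt} staged={none}
After op 5 (git add a.txt): modified={d.txt} staged={a.txt}
After op 6 (git add d.txt): modified={none} staged={a.txt, d.txt}
After op 7 (git reset a.txt): modified={a.txt} staged={d.txt}
After op 8 (git reset d.txt): modified={a.txt, d.txt} staged={none}
After op 9 (git add a.txt): modified={d.txt} staged={a.txt}
After op 10 (modify f.txt): modified={d.txt, f.txt} staged={a.txt}
After op 11 (git reset a.txt): modified={a.txt, d.txt, f.txt} staged={none}
After op 12 (git add f.txt): modified={a.txt, d.txt} staged={f.txt}
After op 13 (git add d.txt): modified={a.txt} staged={d.txt, f.txt}
After op 14 (git commit): modified={a.txt} staged={none}

Answer: none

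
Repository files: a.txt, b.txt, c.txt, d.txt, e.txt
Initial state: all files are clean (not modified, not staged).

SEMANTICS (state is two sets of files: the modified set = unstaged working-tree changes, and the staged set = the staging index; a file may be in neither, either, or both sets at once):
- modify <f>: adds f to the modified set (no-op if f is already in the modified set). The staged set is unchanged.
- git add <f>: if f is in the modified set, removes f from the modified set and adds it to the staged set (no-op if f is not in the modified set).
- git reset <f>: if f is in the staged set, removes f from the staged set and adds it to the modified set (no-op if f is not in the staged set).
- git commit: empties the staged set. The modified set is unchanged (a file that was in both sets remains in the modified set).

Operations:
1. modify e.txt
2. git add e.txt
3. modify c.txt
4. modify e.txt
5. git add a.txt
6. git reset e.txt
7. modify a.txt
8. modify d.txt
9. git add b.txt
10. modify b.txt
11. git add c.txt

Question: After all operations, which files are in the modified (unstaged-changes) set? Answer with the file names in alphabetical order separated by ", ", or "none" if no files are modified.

After op 1 (modify e.txt): modified={e.txt} staged={none}
After op 2 (git add e.txt): modified={none} staged={e.txt}
After op 3 (modify c.txt): modified={c.txt} staged={e.txt}
After op 4 (modify e.txt): modified={c.txt, e.txt} staged={e.txt}
After op 5 (git add a.txt): modified={c.txt, e.txt} staged={e.txt}
After op 6 (git reset e.txt): modified={c.txt, e.txt} staged={none}
After op 7 (modify a.txt): modified={a.txt, c.txt, e.txt} staged={none}
After op 8 (modify d.txt): modified={a.txt, c.txt, d.txt, e.txt} staged={none}
After op 9 (git add b.txt): modified={a.txt, c.txt, d.txt, e.txt} staged={none}
After op 10 (modify b.txt): modified={a.txt, b.txt, c.txt, d.txt, e.txt} staged={none}
After op 11 (git add c.txt): modified={a.txt, b.txt, d.txt, e.txt} staged={c.txt}

Answer: a.txt, b.txt, d.txt, e.txt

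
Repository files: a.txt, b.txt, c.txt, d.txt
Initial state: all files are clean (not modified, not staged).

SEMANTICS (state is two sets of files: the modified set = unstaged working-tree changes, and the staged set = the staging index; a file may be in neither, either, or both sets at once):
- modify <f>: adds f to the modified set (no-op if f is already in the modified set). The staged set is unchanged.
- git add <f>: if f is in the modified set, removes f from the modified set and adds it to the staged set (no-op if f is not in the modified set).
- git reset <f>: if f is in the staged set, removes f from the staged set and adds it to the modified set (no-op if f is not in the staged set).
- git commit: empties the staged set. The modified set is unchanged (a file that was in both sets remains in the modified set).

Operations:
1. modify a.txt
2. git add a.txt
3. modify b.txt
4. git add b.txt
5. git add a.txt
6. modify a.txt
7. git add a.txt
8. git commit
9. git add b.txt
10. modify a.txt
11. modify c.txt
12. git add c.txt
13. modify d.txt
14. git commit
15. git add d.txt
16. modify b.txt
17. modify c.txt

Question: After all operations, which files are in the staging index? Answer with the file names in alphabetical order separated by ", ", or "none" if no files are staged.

Answer: d.txt

Derivation:
After op 1 (modify a.txt): modified={a.txt} staged={none}
After op 2 (git add a.txt): modified={none} staged={a.txt}
After op 3 (modify b.txt): modified={b.txt} staged={a.txt}
After op 4 (git add b.txt): modified={none} staged={a.txt, b.txt}
After op 5 (git add a.txt): modified={none} staged={a.txt, b.txt}
After op 6 (modify a.txt): modified={a.txt} staged={a.txt, b.txt}
After op 7 (git add a.txt): modified={none} staged={a.txt, b.txt}
After op 8 (git commit): modified={none} staged={none}
After op 9 (git add b.txt): modified={none} staged={none}
After op 10 (modify a.txt): modified={a.txt} staged={none}
After op 11 (modify c.txt): modified={a.txt, c.txt} staged={none}
After op 12 (git add c.txt): modified={a.txt} staged={c.txt}
After op 13 (modify d.txt): modified={a.txt, d.txt} staged={c.txt}
After op 14 (git commit): modified={a.txt, d.txt} staged={none}
After op 15 (git add d.txt): modified={a.txt} staged={d.txt}
After op 16 (modify b.txt): modified={a.txt, b.txt} staged={d.txt}
After op 17 (modify c.txt): modified={a.txt, b.txt, c.txt} staged={d.txt}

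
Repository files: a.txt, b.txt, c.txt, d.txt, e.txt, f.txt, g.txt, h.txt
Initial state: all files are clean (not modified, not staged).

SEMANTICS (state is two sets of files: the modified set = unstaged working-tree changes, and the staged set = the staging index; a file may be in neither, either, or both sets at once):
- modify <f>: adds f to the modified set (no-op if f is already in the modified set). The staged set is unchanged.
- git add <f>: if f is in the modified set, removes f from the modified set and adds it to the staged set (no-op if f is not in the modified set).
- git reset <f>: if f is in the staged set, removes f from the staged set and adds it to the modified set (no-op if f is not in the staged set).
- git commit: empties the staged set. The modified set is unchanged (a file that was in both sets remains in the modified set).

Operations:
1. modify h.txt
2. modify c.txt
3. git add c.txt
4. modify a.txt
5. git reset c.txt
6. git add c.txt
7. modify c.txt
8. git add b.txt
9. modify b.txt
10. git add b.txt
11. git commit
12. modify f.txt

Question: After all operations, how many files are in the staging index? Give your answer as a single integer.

Answer: 0

Derivation:
After op 1 (modify h.txt): modified={h.txt} staged={none}
After op 2 (modify c.txt): modified={c.txt, h.txt} staged={none}
After op 3 (git add c.txt): modified={h.txt} staged={c.txt}
After op 4 (modify a.txt): modified={a.txt, h.txt} staged={c.txt}
After op 5 (git reset c.txt): modified={a.txt, c.txt, h.txt} staged={none}
After op 6 (git add c.txt): modified={a.txt, h.txt} staged={c.txt}
After op 7 (modify c.txt): modified={a.txt, c.txt, h.txt} staged={c.txt}
After op 8 (git add b.txt): modified={a.txt, c.txt, h.txt} staged={c.txt}
After op 9 (modify b.txt): modified={a.txt, b.txt, c.txt, h.txt} staged={c.txt}
After op 10 (git add b.txt): modified={a.txt, c.txt, h.txt} staged={b.txt, c.txt}
After op 11 (git commit): modified={a.txt, c.txt, h.txt} staged={none}
After op 12 (modify f.txt): modified={a.txt, c.txt, f.txt, h.txt} staged={none}
Final staged set: {none} -> count=0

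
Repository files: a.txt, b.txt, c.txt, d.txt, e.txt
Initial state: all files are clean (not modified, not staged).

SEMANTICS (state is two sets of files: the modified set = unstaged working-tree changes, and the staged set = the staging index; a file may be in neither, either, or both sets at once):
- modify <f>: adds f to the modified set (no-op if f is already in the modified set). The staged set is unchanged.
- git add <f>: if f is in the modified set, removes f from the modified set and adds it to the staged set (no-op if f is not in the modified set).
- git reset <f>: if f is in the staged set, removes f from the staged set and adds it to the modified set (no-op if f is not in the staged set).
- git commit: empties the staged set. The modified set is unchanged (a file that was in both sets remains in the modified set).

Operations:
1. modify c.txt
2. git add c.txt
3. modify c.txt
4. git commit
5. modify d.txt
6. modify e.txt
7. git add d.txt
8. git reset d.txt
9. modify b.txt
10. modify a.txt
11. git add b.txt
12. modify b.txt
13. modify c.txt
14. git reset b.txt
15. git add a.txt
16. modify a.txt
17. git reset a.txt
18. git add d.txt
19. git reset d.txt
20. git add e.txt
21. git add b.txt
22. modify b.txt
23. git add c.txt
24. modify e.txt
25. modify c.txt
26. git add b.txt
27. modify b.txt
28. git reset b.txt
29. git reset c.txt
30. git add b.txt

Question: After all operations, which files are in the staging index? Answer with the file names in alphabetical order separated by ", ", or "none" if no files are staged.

Answer: b.txt, e.txt

Derivation:
After op 1 (modify c.txt): modified={c.txt} staged={none}
After op 2 (git add c.txt): modified={none} staged={c.txt}
After op 3 (modify c.txt): modified={c.txt} staged={c.txt}
After op 4 (git commit): modified={c.txt} staged={none}
After op 5 (modify d.txt): modified={c.txt, d.txt} staged={none}
After op 6 (modify e.txt): modified={c.txt, d.txt, e.txt} staged={none}
After op 7 (git add d.txt): modified={c.txt, e.txt} staged={d.txt}
After op 8 (git reset d.txt): modified={c.txt, d.txt, e.txt} staged={none}
After op 9 (modify b.txt): modified={b.txt, c.txt, d.txt, e.txt} staged={none}
After op 10 (modify a.txt): modified={a.txt, b.txt, c.txt, d.txt, e.txt} staged={none}
After op 11 (git add b.txt): modified={a.txt, c.txt, d.txt, e.txt} staged={b.txt}
After op 12 (modify b.txt): modified={a.txt, b.txt, c.txt, d.txt, e.txt} staged={b.txt}
After op 13 (modify c.txt): modified={a.txt, b.txt, c.txt, d.txt, e.txt} staged={b.txt}
After op 14 (git reset b.txt): modified={a.txt, b.txt, c.txt, d.txt, e.txt} staged={none}
After op 15 (git add a.txt): modified={b.txt, c.txt, d.txt, e.txt} staged={a.txt}
After op 16 (modify a.txt): modified={a.txt, b.txt, c.txt, d.txt, e.txt} staged={a.txt}
After op 17 (git reset a.txt): modified={a.txt, b.txt, c.txt, d.txt, e.txt} staged={none}
After op 18 (git add d.txt): modified={a.txt, b.txt, c.txt, e.txt} staged={d.txt}
After op 19 (git reset d.txt): modified={a.txt, b.txt, c.txt, d.txt, e.txt} staged={none}
After op 20 (git add e.txt): modified={a.txt, b.txt, c.txt, d.txt} staged={e.txt}
After op 21 (git add b.txt): modified={a.txt, c.txt, d.txt} staged={b.txt, e.txt}
After op 22 (modify b.txt): modified={a.txt, b.txt, c.txt, d.txt} staged={b.txt, e.txt}
After op 23 (git add c.txt): modified={a.txt, b.txt, d.txt} staged={b.txt, c.txt, e.txt}
After op 24 (modify e.txt): modified={a.txt, b.txt, d.txt, e.txt} staged={b.txt, c.txt, e.txt}
After op 25 (modify c.txt): modified={a.txt, b.txt, c.txt, d.txt, e.txt} staged={b.txt, c.txt, e.txt}
After op 26 (git add b.txt): modified={a.txt, c.txt, d.txt, e.txt} staged={b.txt, c.txt, e.txt}
After op 27 (modify b.txt): modified={a.txt, b.txt, c.txt, d.txt, e.txt} staged={b.txt, c.txt, e.txt}
After op 28 (git reset b.txt): modified={a.txt, b.txt, c.txt, d.txt, e.txt} staged={c.txt, e.txt}
After op 29 (git reset c.txt): modified={a.txt, b.txt, c.txt, d.txt, e.txt} staged={e.txt}
After op 30 (git add b.txt): modified={a.txt, c.txt, d.txt, e.txt} staged={b.txt, e.txt}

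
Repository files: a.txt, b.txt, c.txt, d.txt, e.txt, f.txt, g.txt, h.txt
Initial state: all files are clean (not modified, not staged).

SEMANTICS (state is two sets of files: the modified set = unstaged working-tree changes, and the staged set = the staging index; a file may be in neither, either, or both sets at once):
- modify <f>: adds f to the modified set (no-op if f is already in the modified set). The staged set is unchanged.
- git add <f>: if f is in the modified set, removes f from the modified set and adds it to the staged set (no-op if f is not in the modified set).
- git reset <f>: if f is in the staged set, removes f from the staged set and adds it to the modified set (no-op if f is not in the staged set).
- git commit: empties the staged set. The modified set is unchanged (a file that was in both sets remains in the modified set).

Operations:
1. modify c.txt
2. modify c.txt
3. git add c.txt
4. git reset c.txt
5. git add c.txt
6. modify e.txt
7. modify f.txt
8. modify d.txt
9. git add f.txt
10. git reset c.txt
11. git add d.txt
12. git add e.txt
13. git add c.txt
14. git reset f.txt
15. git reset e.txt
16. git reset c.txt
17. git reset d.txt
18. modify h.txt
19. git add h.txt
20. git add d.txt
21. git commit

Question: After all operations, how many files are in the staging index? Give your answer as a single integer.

After op 1 (modify c.txt): modified={c.txt} staged={none}
After op 2 (modify c.txt): modified={c.txt} staged={none}
After op 3 (git add c.txt): modified={none} staged={c.txt}
After op 4 (git reset c.txt): modified={c.txt} staged={none}
After op 5 (git add c.txt): modified={none} staged={c.txt}
After op 6 (modify e.txt): modified={e.txt} staged={c.txt}
After op 7 (modify f.txt): modified={e.txt, f.txt} staged={c.txt}
After op 8 (modify d.txt): modified={d.txt, e.txt, f.txt} staged={c.txt}
After op 9 (git add f.txt): modified={d.txt, e.txt} staged={c.txt, f.txt}
After op 10 (git reset c.txt): modified={c.txt, d.txt, e.txt} staged={f.txt}
After op 11 (git add d.txt): modified={c.txt, e.txt} staged={d.txt, f.txt}
After op 12 (git add e.txt): modified={c.txt} staged={d.txt, e.txt, f.txt}
After op 13 (git add c.txt): modified={none} staged={c.txt, d.txt, e.txt, f.txt}
After op 14 (git reset f.txt): modified={f.txt} staged={c.txt, d.txt, e.txt}
After op 15 (git reset e.txt): modified={e.txt, f.txt} staged={c.txt, d.txt}
After op 16 (git reset c.txt): modified={c.txt, e.txt, f.txt} staged={d.txt}
After op 17 (git reset d.txt): modified={c.txt, d.txt, e.txt, f.txt} staged={none}
After op 18 (modify h.txt): modified={c.txt, d.txt, e.txt, f.txt, h.txt} staged={none}
After op 19 (git add h.txt): modified={c.txt, d.txt, e.txt, f.txt} staged={h.txt}
After op 20 (git add d.txt): modified={c.txt, e.txt, f.txt} staged={d.txt, h.txt}
After op 21 (git commit): modified={c.txt, e.txt, f.txt} staged={none}
Final staged set: {none} -> count=0

Answer: 0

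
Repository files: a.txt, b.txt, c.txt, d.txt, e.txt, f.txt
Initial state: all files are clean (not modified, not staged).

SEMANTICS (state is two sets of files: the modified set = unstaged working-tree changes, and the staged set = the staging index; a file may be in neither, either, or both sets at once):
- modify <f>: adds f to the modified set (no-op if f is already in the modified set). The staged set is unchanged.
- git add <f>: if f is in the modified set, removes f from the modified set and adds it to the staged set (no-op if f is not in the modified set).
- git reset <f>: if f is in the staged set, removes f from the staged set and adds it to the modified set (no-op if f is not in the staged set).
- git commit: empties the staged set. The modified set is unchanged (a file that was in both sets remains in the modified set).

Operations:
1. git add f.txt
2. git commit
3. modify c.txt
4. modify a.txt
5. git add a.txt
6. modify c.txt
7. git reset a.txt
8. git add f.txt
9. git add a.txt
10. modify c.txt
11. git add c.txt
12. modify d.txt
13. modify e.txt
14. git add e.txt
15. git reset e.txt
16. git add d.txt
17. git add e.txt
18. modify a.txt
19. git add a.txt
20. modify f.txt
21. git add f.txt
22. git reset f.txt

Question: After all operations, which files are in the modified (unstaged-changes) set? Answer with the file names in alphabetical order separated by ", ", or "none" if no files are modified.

After op 1 (git add f.txt): modified={none} staged={none}
After op 2 (git commit): modified={none} staged={none}
After op 3 (modify c.txt): modified={c.txt} staged={none}
After op 4 (modify a.txt): modified={a.txt, c.txt} staged={none}
After op 5 (git add a.txt): modified={c.txt} staged={a.txt}
After op 6 (modify c.txt): modified={c.txt} staged={a.txt}
After op 7 (git reset a.txt): modified={a.txt, c.txt} staged={none}
After op 8 (git add f.txt): modified={a.txt, c.txt} staged={none}
After op 9 (git add a.txt): modified={c.txt} staged={a.txt}
After op 10 (modify c.txt): modified={c.txt} staged={a.txt}
After op 11 (git add c.txt): modified={none} staged={a.txt, c.txt}
After op 12 (modify d.txt): modified={d.txt} staged={a.txt, c.txt}
After op 13 (modify e.txt): modified={d.txt, e.txt} staged={a.txt, c.txt}
After op 14 (git add e.txt): modified={d.txt} staged={a.txt, c.txt, e.txt}
After op 15 (git reset e.txt): modified={d.txt, e.txt} staged={a.txt, c.txt}
After op 16 (git add d.txt): modified={e.txt} staged={a.txt, c.txt, d.txt}
After op 17 (git add e.txt): modified={none} staged={a.txt, c.txt, d.txt, e.txt}
After op 18 (modify a.txt): modified={a.txt} staged={a.txt, c.txt, d.txt, e.txt}
After op 19 (git add a.txt): modified={none} staged={a.txt, c.txt, d.txt, e.txt}
After op 20 (modify f.txt): modified={f.txt} staged={a.txt, c.txt, d.txt, e.txt}
After op 21 (git add f.txt): modified={none} staged={a.txt, c.txt, d.txt, e.txt, f.txt}
After op 22 (git reset f.txt): modified={f.txt} staged={a.txt, c.txt, d.txt, e.txt}

Answer: f.txt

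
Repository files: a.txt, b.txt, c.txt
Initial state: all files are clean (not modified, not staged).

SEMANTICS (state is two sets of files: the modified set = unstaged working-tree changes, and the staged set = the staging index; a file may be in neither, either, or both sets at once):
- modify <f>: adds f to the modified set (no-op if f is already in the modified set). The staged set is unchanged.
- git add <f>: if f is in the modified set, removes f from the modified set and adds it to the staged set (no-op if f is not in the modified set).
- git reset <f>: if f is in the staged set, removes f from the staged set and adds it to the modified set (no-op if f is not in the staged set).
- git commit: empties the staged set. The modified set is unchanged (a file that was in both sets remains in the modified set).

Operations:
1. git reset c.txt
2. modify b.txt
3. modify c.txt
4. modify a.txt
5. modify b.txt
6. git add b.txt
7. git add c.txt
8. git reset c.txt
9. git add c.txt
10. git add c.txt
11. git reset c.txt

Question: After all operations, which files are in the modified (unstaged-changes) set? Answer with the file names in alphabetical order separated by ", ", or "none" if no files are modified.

After op 1 (git reset c.txt): modified={none} staged={none}
After op 2 (modify b.txt): modified={b.txt} staged={none}
After op 3 (modify c.txt): modified={b.txt, c.txt} staged={none}
After op 4 (modify a.txt): modified={a.txt, b.txt, c.txt} staged={none}
After op 5 (modify b.txt): modified={a.txt, b.txt, c.txt} staged={none}
After op 6 (git add b.txt): modified={a.txt, c.txt} staged={b.txt}
After op 7 (git add c.txt): modified={a.txt} staged={b.txt, c.txt}
After op 8 (git reset c.txt): modified={a.txt, c.txt} staged={b.txt}
After op 9 (git add c.txt): modified={a.txt} staged={b.txt, c.txt}
After op 10 (git add c.txt): modified={a.txt} staged={b.txt, c.txt}
After op 11 (git reset c.txt): modified={a.txt, c.txt} staged={b.txt}

Answer: a.txt, c.txt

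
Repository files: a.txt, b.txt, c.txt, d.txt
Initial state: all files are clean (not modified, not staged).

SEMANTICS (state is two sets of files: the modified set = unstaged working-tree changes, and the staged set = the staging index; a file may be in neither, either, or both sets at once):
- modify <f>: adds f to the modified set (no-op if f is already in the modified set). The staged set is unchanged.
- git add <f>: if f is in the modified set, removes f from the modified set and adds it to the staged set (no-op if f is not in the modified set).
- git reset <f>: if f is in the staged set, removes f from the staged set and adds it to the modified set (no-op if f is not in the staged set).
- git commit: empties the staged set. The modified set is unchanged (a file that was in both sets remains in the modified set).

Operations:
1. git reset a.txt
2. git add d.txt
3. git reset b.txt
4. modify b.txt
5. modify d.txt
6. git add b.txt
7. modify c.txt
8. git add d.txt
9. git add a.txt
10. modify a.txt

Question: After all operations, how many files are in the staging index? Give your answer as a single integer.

After op 1 (git reset a.txt): modified={none} staged={none}
After op 2 (git add d.txt): modified={none} staged={none}
After op 3 (git reset b.txt): modified={none} staged={none}
After op 4 (modify b.txt): modified={b.txt} staged={none}
After op 5 (modify d.txt): modified={b.txt, d.txt} staged={none}
After op 6 (git add b.txt): modified={d.txt} staged={b.txt}
After op 7 (modify c.txt): modified={c.txt, d.txt} staged={b.txt}
After op 8 (git add d.txt): modified={c.txt} staged={b.txt, d.txt}
After op 9 (git add a.txt): modified={c.txt} staged={b.txt, d.txt}
After op 10 (modify a.txt): modified={a.txt, c.txt} staged={b.txt, d.txt}
Final staged set: {b.txt, d.txt} -> count=2

Answer: 2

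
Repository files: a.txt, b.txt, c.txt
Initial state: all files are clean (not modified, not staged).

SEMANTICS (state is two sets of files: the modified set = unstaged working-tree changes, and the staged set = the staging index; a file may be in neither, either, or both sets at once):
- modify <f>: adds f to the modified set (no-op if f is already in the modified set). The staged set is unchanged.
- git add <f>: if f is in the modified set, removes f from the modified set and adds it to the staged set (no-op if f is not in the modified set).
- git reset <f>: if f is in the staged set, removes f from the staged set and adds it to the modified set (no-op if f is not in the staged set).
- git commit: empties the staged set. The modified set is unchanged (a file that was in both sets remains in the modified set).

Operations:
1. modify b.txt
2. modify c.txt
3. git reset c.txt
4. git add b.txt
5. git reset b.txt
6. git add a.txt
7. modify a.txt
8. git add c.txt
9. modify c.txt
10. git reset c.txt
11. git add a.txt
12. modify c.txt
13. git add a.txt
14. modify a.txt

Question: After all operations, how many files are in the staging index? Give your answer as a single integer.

Answer: 1

Derivation:
After op 1 (modify b.txt): modified={b.txt} staged={none}
After op 2 (modify c.txt): modified={b.txt, c.txt} staged={none}
After op 3 (git reset c.txt): modified={b.txt, c.txt} staged={none}
After op 4 (git add b.txt): modified={c.txt} staged={b.txt}
After op 5 (git reset b.txt): modified={b.txt, c.txt} staged={none}
After op 6 (git add a.txt): modified={b.txt, c.txt} staged={none}
After op 7 (modify a.txt): modified={a.txt, b.txt, c.txt} staged={none}
After op 8 (git add c.txt): modified={a.txt, b.txt} staged={c.txt}
After op 9 (modify c.txt): modified={a.txt, b.txt, c.txt} staged={c.txt}
After op 10 (git reset c.txt): modified={a.txt, b.txt, c.txt} staged={none}
After op 11 (git add a.txt): modified={b.txt, c.txt} staged={a.txt}
After op 12 (modify c.txt): modified={b.txt, c.txt} staged={a.txt}
After op 13 (git add a.txt): modified={b.txt, c.txt} staged={a.txt}
After op 14 (modify a.txt): modified={a.txt, b.txt, c.txt} staged={a.txt}
Final staged set: {a.txt} -> count=1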